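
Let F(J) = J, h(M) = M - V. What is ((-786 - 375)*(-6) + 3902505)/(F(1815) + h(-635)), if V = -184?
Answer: 3909471/1364 ≈ 2866.2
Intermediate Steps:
h(M) = 184 + M (h(M) = M - 1*(-184) = M + 184 = 184 + M)
((-786 - 375)*(-6) + 3902505)/(F(1815) + h(-635)) = ((-786 - 375)*(-6) + 3902505)/(1815 + (184 - 635)) = (-1161*(-6) + 3902505)/(1815 - 451) = (6966 + 3902505)/1364 = 3909471*(1/1364) = 3909471/1364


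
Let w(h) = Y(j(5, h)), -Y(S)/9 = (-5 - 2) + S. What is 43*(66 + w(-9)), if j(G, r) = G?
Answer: 3612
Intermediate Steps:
Y(S) = 63 - 9*S (Y(S) = -9*((-5 - 2) + S) = -9*(-7 + S) = 63 - 9*S)
w(h) = 18 (w(h) = 63 - 9*5 = 63 - 45 = 18)
43*(66 + w(-9)) = 43*(66 + 18) = 43*84 = 3612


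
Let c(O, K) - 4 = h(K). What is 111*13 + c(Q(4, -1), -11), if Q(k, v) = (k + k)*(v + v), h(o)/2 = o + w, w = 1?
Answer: 1427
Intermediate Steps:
h(o) = 2 + 2*o (h(o) = 2*(o + 1) = 2*(1 + o) = 2 + 2*o)
Q(k, v) = 4*k*v (Q(k, v) = (2*k)*(2*v) = 4*k*v)
c(O, K) = 6 + 2*K (c(O, K) = 4 + (2 + 2*K) = 6 + 2*K)
111*13 + c(Q(4, -1), -11) = 111*13 + (6 + 2*(-11)) = 1443 + (6 - 22) = 1443 - 16 = 1427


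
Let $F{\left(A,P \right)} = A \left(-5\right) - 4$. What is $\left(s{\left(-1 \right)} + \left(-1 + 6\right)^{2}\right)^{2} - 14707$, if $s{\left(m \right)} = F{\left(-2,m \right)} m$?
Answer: $-14346$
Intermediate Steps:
$F{\left(A,P \right)} = -4 - 5 A$ ($F{\left(A,P \right)} = - 5 A - 4 = -4 - 5 A$)
$s{\left(m \right)} = 6 m$ ($s{\left(m \right)} = \left(-4 - -10\right) m = \left(-4 + 10\right) m = 6 m$)
$\left(s{\left(-1 \right)} + \left(-1 + 6\right)^{2}\right)^{2} - 14707 = \left(6 \left(-1\right) + \left(-1 + 6\right)^{2}\right)^{2} - 14707 = \left(-6 + 5^{2}\right)^{2} - 14707 = \left(-6 + 25\right)^{2} - 14707 = 19^{2} - 14707 = 361 - 14707 = -14346$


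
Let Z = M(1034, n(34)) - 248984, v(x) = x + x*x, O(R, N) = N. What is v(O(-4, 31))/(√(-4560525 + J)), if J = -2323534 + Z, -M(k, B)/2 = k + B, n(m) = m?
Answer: -992*I*√7135179/7135179 ≈ -0.37137*I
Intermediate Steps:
M(k, B) = -2*B - 2*k (M(k, B) = -2*(k + B) = -2*(B + k) = -2*B - 2*k)
v(x) = x + x²
Z = -251120 (Z = (-2*34 - 2*1034) - 248984 = (-68 - 2068) - 248984 = -2136 - 248984 = -251120)
J = -2574654 (J = -2323534 - 251120 = -2574654)
v(O(-4, 31))/(√(-4560525 + J)) = (31*(1 + 31))/(√(-4560525 - 2574654)) = (31*32)/(√(-7135179)) = 992/((I*√7135179)) = 992*(-I*√7135179/7135179) = -992*I*√7135179/7135179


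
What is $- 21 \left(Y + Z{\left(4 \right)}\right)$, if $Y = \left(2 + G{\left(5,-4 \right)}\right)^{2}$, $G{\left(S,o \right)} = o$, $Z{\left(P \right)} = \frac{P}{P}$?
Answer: $-105$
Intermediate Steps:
$Z{\left(P \right)} = 1$
$Y = 4$ ($Y = \left(2 - 4\right)^{2} = \left(-2\right)^{2} = 4$)
$- 21 \left(Y + Z{\left(4 \right)}\right) = - 21 \left(4 + 1\right) = \left(-21\right) 5 = -105$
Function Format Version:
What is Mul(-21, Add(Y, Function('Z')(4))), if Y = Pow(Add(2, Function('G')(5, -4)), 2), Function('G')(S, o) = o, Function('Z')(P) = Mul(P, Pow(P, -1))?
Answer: -105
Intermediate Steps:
Function('Z')(P) = 1
Y = 4 (Y = Pow(Add(2, -4), 2) = Pow(-2, 2) = 4)
Mul(-21, Add(Y, Function('Z')(4))) = Mul(-21, Add(4, 1)) = Mul(-21, 5) = -105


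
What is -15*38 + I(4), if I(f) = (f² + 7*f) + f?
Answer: -522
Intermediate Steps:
I(f) = f² + 8*f
-15*38 + I(4) = -15*38 + 4*(8 + 4) = -570 + 4*12 = -570 + 48 = -522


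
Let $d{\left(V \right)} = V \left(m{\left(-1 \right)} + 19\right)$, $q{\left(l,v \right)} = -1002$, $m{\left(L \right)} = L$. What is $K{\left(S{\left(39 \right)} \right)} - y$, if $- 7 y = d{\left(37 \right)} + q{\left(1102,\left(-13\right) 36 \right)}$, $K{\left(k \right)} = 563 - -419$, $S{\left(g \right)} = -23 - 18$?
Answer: $934$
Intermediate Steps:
$S{\left(g \right)} = -41$
$d{\left(V \right)} = 18 V$ ($d{\left(V \right)} = V \left(-1 + 19\right) = V 18 = 18 V$)
$K{\left(k \right)} = 982$ ($K{\left(k \right)} = 563 + 419 = 982$)
$y = 48$ ($y = - \frac{18 \cdot 37 - 1002}{7} = - \frac{666 - 1002}{7} = \left(- \frac{1}{7}\right) \left(-336\right) = 48$)
$K{\left(S{\left(39 \right)} \right)} - y = 982 - 48 = 934$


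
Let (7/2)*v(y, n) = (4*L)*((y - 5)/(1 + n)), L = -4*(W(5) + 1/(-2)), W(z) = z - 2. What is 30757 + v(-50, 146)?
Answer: 31653353/1029 ≈ 30761.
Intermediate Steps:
W(z) = -2 + z
L = -10 (L = -4*((-2 + 5) + 1/(-2)) = -4*(3 - ½) = -4*5/2 = -10)
v(y, n) = -80*(-5 + y)/(7*(1 + n)) (v(y, n) = 2*((4*(-10))*((y - 5)/(1 + n)))/7 = 2*(-40*(-5 + y)/(1 + n))/7 = -80*(-5 + y)/(7*(1 + n)))
30757 + v(-50, 146) = 30757 + 80*(5 - 1*(-50))/(7*(1 + 146)) = 30757 + (80/7)*(5 + 50)/147 = 30757 + (80/7)*(1/147)*55 = 30757 + 4400/1029 = 31653353/1029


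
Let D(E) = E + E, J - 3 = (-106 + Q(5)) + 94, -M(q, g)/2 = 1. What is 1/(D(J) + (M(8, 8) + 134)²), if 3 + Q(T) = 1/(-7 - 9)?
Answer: 8/139199 ≈ 5.7472e-5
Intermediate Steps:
Q(T) = -49/16 (Q(T) = -3 + 1/(-7 - 9) = -3 + 1/(-16) = -3 - 1/16 = -49/16)
M(q, g) = -2 (M(q, g) = -2*1 = -2)
J = -193/16 (J = 3 + ((-106 - 49/16) + 94) = 3 + (-1745/16 + 94) = 3 - 241/16 = -193/16 ≈ -12.063)
D(E) = 2*E
1/(D(J) + (M(8, 8) + 134)²) = 1/(2*(-193/16) + (-2 + 134)²) = 1/(-193/8 + 132²) = 1/(-193/8 + 17424) = 1/(139199/8) = 8/139199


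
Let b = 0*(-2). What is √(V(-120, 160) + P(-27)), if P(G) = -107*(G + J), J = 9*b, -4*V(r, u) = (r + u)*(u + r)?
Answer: √2489 ≈ 49.890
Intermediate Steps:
b = 0
V(r, u) = -(r + u)²/4 (V(r, u) = -(r + u)*(u + r)/4 = -(r + u)*(r + u)/4 = -(r + u)²/4)
J = 0 (J = 9*0 = 0)
P(G) = -107*G (P(G) = -107*(G + 0) = -107*G)
√(V(-120, 160) + P(-27)) = √(-(-120 + 160)²/4 - 107*(-27)) = √(-¼*40² + 2889) = √(-¼*1600 + 2889) = √(-400 + 2889) = √2489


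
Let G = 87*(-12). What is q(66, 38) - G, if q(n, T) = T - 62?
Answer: 1020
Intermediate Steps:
q(n, T) = -62 + T
G = -1044
q(66, 38) - G = (-62 + 38) - 1*(-1044) = -24 + 1044 = 1020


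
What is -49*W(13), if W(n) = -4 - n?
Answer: 833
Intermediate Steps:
-49*W(13) = -49*(-4 - 1*13) = -49*(-4 - 13) = -49*(-17) = 833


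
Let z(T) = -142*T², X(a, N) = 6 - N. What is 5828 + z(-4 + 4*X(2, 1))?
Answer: -30524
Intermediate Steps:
5828 + z(-4 + 4*X(2, 1)) = 5828 - 142*(-4 + 4*(6 - 1*1))² = 5828 - 142*(-4 + 4*(6 - 1))² = 5828 - 142*(-4 + 4*5)² = 5828 - 142*(-4 + 20)² = 5828 - 142*16² = 5828 - 142*256 = 5828 - 36352 = -30524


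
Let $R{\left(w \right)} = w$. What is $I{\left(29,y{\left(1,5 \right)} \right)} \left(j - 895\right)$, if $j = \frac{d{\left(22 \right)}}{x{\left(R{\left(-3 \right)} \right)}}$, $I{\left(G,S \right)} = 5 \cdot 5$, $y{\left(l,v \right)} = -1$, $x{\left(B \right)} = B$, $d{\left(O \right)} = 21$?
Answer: $-22550$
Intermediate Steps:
$I{\left(G,S \right)} = 25$
$j = -7$ ($j = \frac{21}{-3} = 21 \left(- \frac{1}{3}\right) = -7$)
$I{\left(29,y{\left(1,5 \right)} \right)} \left(j - 895\right) = 25 \left(-7 - 895\right) = 25 \left(-902\right) = -22550$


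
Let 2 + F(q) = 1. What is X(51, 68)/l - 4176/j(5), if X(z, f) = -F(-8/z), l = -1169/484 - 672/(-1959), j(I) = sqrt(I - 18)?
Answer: -316052/654941 + 4176*I*sqrt(13)/13 ≈ -0.48257 + 1158.2*I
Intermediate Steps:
F(q) = -1 (F(q) = -2 + 1 = -1)
j(I) = sqrt(-18 + I)
l = -654941/316052 (l = -1169*1/484 - 672*(-1/1959) = -1169/484 + 224/653 = -654941/316052 ≈ -2.0723)
X(z, f) = 1 (X(z, f) = -1*(-1) = 1)
X(51, 68)/l - 4176/j(5) = 1/(-654941/316052) - 4176/sqrt(-18 + 5) = 1*(-316052/654941) - 4176*(-I*sqrt(13)/13) = -316052/654941 - 4176*(-I*sqrt(13)/13) = -316052/654941 - (-4176)*I*sqrt(13)/13 = -316052/654941 + 4176*I*sqrt(13)/13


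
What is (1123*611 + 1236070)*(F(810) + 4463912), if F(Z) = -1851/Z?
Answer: 772256693136643/90 ≈ 8.5806e+12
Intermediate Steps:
(1123*611 + 1236070)*(F(810) + 4463912) = (1123*611 + 1236070)*(-1851/810 + 4463912) = (686153 + 1236070)*(-1851*1/810 + 4463912) = 1922223*(-617/270 + 4463912) = 1922223*(1205255623/270) = 772256693136643/90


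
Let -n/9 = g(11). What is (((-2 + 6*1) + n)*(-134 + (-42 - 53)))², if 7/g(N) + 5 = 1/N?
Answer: 534950641/36 ≈ 1.4860e+7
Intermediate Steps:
g(N) = 7/(-5 + 1/N)
n = 77/6 (n = -(-63)*11/(-1 + 5*11) = -(-63)*11/(-1 + 55) = -(-63)*11/54 = -9*(-77/54) = 77/6 ≈ 12.833)
(((-2 + 6*1) + n)*(-134 + (-42 - 53)))² = (((-2 + 6*1) + 77/6)*(-134 + (-42 - 53)))² = (((-2 + 6) + 77/6)*(-134 - 95))² = ((4 + 77/6)*(-229))² = ((101/6)*(-229))² = (-23129/6)² = 534950641/36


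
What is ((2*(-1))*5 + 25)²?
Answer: 225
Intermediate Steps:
((2*(-1))*5 + 25)² = (-2*5 + 25)² = (-10 + 25)² = 15² = 225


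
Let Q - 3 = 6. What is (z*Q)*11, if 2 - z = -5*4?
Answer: 2178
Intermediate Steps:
z = 22 (z = 2 - (-5)*4 = 2 - 1*(-20) = 2 + 20 = 22)
Q = 9 (Q = 3 + 6 = 9)
(z*Q)*11 = (22*9)*11 = 198*11 = 2178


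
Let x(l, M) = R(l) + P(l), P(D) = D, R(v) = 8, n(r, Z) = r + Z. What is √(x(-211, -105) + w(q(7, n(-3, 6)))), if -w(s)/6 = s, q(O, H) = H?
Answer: I*√221 ≈ 14.866*I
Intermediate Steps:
n(r, Z) = Z + r
w(s) = -6*s
x(l, M) = 8 + l
√(x(-211, -105) + w(q(7, n(-3, 6)))) = √((8 - 211) - 6*(6 - 3)) = √(-203 - 6*3) = √(-203 - 18) = √(-221) = I*√221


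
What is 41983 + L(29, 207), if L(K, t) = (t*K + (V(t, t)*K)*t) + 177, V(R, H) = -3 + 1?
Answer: 36157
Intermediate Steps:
V(R, H) = -2
L(K, t) = 177 - K*t (L(K, t) = (t*K + (-2*K)*t) + 177 = (K*t - 2*K*t) + 177 = -K*t + 177 = 177 - K*t)
41983 + L(29, 207) = 41983 + (177 - 1*29*207) = 41983 + (177 - 6003) = 41983 - 5826 = 36157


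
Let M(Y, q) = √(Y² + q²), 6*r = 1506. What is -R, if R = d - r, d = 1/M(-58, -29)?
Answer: 251 - √5/145 ≈ 250.98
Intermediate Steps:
r = 251 (r = (⅙)*1506 = 251)
d = √5/145 (d = 1/(√((-58)² + (-29)²)) = 1/(√(3364 + 841)) = 1/(√4205) = 1/(29*√5) = √5/145 ≈ 0.015421)
R = -251 + √5/145 (R = √5/145 - 1*251 = √5/145 - 251 = -251 + √5/145 ≈ -250.98)
-R = -(-251 + √5/145) = 251 - √5/145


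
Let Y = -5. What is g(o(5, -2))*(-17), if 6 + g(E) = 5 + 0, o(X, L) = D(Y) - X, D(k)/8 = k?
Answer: 17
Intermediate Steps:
D(k) = 8*k
o(X, L) = -40 - X (o(X, L) = 8*(-5) - X = -40 - X)
g(E) = -1 (g(E) = -6 + (5 + 0) = -6 + 5 = -1)
g(o(5, -2))*(-17) = -1*(-17) = 17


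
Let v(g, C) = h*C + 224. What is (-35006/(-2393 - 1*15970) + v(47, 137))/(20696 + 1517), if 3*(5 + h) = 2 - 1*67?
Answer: -62937842/407897319 ≈ -0.15430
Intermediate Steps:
h = -80/3 (h = -5 + (2 - 1*67)/3 = -5 + (2 - 67)/3 = -5 + (⅓)*(-65) = -5 - 65/3 = -80/3 ≈ -26.667)
v(g, C) = 224 - 80*C/3 (v(g, C) = -80*C/3 + 224 = 224 - 80*C/3)
(-35006/(-2393 - 1*15970) + v(47, 137))/(20696 + 1517) = (-35006/(-2393 - 1*15970) + (224 - 80/3*137))/(20696 + 1517) = (-35006/(-2393 - 15970) + (224 - 10960/3))/22213 = (-35006/(-18363) - 10288/3)*(1/22213) = (-35006*(-1/18363) - 10288/3)*(1/22213) = (35006/18363 - 10288/3)*(1/22213) = -62937842/18363*1/22213 = -62937842/407897319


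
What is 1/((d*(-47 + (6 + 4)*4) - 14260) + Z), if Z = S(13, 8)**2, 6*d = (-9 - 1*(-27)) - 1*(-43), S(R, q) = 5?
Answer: -6/85837 ≈ -6.9900e-5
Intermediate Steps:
d = 61/6 (d = ((-9 - 1*(-27)) - 1*(-43))/6 = ((-9 + 27) + 43)/6 = (18 + 43)/6 = (1/6)*61 = 61/6 ≈ 10.167)
Z = 25 (Z = 5**2 = 25)
1/((d*(-47 + (6 + 4)*4) - 14260) + Z) = 1/((61*(-47 + (6 + 4)*4)/6 - 14260) + 25) = 1/((61*(-47 + 10*4)/6 - 14260) + 25) = 1/((61*(-47 + 40)/6 - 14260) + 25) = 1/(((61/6)*(-7) - 14260) + 25) = 1/((-427/6 - 14260) + 25) = 1/(-85987/6 + 25) = 1/(-85837/6) = -6/85837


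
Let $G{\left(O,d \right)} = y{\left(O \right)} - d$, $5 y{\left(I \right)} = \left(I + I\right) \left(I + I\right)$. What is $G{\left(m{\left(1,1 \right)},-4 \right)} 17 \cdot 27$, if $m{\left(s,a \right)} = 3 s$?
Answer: $\frac{25704}{5} \approx 5140.8$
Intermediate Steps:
$y{\left(I \right)} = \frac{4 I^{2}}{5}$ ($y{\left(I \right)} = \frac{\left(I + I\right) \left(I + I\right)}{5} = \frac{2 I 2 I}{5} = \frac{4 I^{2}}{5}$)
$G{\left(O,d \right)} = - d + \frac{4 O^{2}}{5}$ ($G{\left(O,d \right)} = \frac{4 O^{2}}{5} - d = - d + \frac{4 O^{2}}{5}$)
$G{\left(m{\left(1,1 \right)},-4 \right)} 17 \cdot 27 = \left(\left(-1\right) \left(-4\right) + \frac{4 \left(3 \cdot 1\right)^{2}}{5}\right) 17 \cdot 27 = \left(4 + \frac{4 \cdot 3^{2}}{5}\right) 17 \cdot 27 = \left(4 + \frac{4}{5} \cdot 9\right) 17 \cdot 27 = \left(4 + \frac{36}{5}\right) 17 \cdot 27 = \frac{56}{5} \cdot 17 \cdot 27 = \frac{952}{5} \cdot 27 = \frac{25704}{5}$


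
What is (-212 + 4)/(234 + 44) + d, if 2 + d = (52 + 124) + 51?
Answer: 31171/139 ≈ 224.25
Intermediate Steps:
d = 225 (d = -2 + ((52 + 124) + 51) = -2 + (176 + 51) = -2 + 227 = 225)
(-212 + 4)/(234 + 44) + d = (-212 + 4)/(234 + 44) + 225 = -208/278 + 225 = -208*1/278 + 225 = -104/139 + 225 = 31171/139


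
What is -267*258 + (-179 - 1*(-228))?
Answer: -68837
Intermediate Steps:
-267*258 + (-179 - 1*(-228)) = -68886 + (-179 + 228) = -68886 + 49 = -68837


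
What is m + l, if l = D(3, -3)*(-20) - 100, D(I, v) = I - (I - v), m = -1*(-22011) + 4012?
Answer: 25983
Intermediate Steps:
m = 26023 (m = 22011 + 4012 = 26023)
D(I, v) = v (D(I, v) = I + (v - I) = v)
l = -40 (l = -3*(-20) - 100 = 60 - 100 = -40)
m + l = 26023 - 40 = 25983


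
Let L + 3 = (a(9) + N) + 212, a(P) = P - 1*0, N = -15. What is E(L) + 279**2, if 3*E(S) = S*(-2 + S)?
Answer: 91442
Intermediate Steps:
a(P) = P (a(P) = P + 0 = P)
L = 203 (L = -3 + ((9 - 15) + 212) = -3 + (-6 + 212) = -3 + 206 = 203)
E(S) = S*(-2 + S)/3 (E(S) = (S*(-2 + S))/3 = S*(-2 + S)/3)
E(L) + 279**2 = (1/3)*203*(-2 + 203) + 279**2 = (1/3)*203*201 + 77841 = 13601 + 77841 = 91442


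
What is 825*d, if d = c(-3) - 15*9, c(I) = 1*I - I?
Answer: -111375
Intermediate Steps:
c(I) = 0 (c(I) = I - I = 0)
d = -135 (d = 0 - 15*9 = 0 - 1*135 = 0 - 135 = -135)
825*d = 825*(-135) = -111375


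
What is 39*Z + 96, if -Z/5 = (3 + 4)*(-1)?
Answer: 1461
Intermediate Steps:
Z = 35 (Z = -5*(3 + 4)*(-1) = -35*(-1) = -5*(-7) = 35)
39*Z + 96 = 39*35 + 96 = 1365 + 96 = 1461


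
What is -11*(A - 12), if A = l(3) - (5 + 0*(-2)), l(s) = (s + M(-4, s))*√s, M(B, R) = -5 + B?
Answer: 187 + 66*√3 ≈ 301.32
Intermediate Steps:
l(s) = √s*(-9 + s) (l(s) = (s + (-5 - 4))*√s = (s - 9)*√s = (-9 + s)*√s = √s*(-9 + s))
A = -5 - 6*√3 (A = √3*(-9 + 3) - (5 + 0*(-2)) = √3*(-6) - (5 + 0) = -6*√3 - 1*5 = -6*√3 - 5 = -5 - 6*√3 ≈ -15.392)
-11*(A - 12) = -11*((-5 - 6*√3) - 12) = -11*(-17 - 6*√3) = 187 + 66*√3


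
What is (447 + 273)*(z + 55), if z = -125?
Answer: -50400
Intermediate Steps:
(447 + 273)*(z + 55) = (447 + 273)*(-125 + 55) = 720*(-70) = -50400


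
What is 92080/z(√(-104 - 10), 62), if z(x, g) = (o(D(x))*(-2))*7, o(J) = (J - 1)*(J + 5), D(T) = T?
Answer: 156536/3197 + 36832*I*√114/22379 ≈ 48.963 + 17.573*I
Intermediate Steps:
o(J) = (-1 + J)*(5 + J)
z(x, g) = 70 - 56*x - 14*x² (z(x, g) = ((-5 + x² + 4*x)*(-2))*7 = (10 - 8*x - 2*x²)*7 = 70 - 56*x - 14*x²)
92080/z(√(-104 - 10), 62) = 92080/(70 - 56*√(-104 - 10) - 14*(√(-104 - 10))²) = 92080/(70 - 56*I*√114 - 14*(√(-114))²) = 92080/(70 - 56*I*√114 - 14*(I*√114)²) = 92080/(70 - 56*I*√114 - 14*(-114)) = 92080/(70 - 56*I*√114 + 1596) = 92080/(1666 - 56*I*√114)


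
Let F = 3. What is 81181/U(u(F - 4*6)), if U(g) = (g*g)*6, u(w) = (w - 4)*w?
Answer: 81181/1653750 ≈ 0.049089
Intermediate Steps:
u(w) = w*(-4 + w) (u(w) = (-4 + w)*w = w*(-4 + w))
U(g) = 6*g**2 (U(g) = g**2*6 = 6*g**2)
81181/U(u(F - 4*6)) = 81181/((6*((3 - 4*6)*(-4 + (3 - 4*6)))**2)) = 81181/((6*((3 - 24)*(-4 + (3 - 24)))**2)) = 81181/((6*(-21*(-4 - 21))**2)) = 81181/((6*(-21*(-25))**2)) = 81181/((6*525**2)) = 81181/((6*275625)) = 81181/1653750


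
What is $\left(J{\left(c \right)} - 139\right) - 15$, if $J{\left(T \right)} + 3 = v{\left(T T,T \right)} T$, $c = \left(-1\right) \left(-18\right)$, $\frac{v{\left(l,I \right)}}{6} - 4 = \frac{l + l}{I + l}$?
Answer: $\frac{9113}{19} \approx 479.63$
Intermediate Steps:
$v{\left(l,I \right)} = 24 + \frac{12 l}{I + l}$ ($v{\left(l,I \right)} = 24 + 6 \frac{l + l}{I + l} = 24 + 6 \frac{2 l}{I + l} = 24 + \frac{12 l}{I + l}$)
$c = 18$
$J{\left(T \right)} = -3 + \frac{12 T \left(2 T + 3 T^{2}\right)}{T + T^{2}}$ ($J{\left(T \right)} = -3 + \frac{12 \left(2 T + 3 T T\right)}{T + T T} T = -3 + \frac{12 \left(2 T + 3 T^{2}\right)}{T + T^{2}} T = -3 + \frac{12 T \left(2 T + 3 T^{2}\right)}{T + T^{2}}$)
$\left(J{\left(c \right)} - 139\right) - 15 = \left(\frac{3 \left(-1 + 7 \cdot 18 + 12 \cdot 18^{2}\right)}{1 + 18} - 139\right) - 15 = \left(\frac{3 \left(-1 + 126 + 12 \cdot 324\right)}{19} - 139\right) - 15 = \left(3 \cdot \frac{1}{19} \left(-1 + 126 + 3888\right) - 139\right) - 15 = \left(3 \cdot \frac{1}{19} \cdot 4013 - 139\right) - 15 = \left(\frac{12039}{19} - 139\right) - 15 = \frac{9398}{19} - 15 = \frac{9113}{19}$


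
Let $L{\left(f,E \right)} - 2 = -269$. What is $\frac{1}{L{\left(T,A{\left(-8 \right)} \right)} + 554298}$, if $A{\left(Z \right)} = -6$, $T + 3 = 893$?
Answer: $\frac{1}{554031} \approx 1.805 \cdot 10^{-6}$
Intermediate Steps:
$T = 890$ ($T = -3 + 893 = 890$)
$L{\left(f,E \right)} = -267$ ($L{\left(f,E \right)} = 2 - 269 = -267$)
$\frac{1}{L{\left(T,A{\left(-8 \right)} \right)} + 554298} = \frac{1}{-267 + 554298} = \frac{1}{554031}$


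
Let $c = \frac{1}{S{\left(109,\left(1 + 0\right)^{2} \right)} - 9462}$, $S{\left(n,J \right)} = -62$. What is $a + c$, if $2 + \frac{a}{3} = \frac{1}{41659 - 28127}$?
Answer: $- \frac{48328598}{8054923} \approx -5.9999$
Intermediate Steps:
$a = - \frac{81189}{13532}$ ($a = -6 + \frac{3}{41659 - 28127} = -6 + \frac{3}{13532} = - \frac{81189}{13532} \approx -5.9998$)
$c = - \frac{1}{9524}$ ($c = \frac{1}{-62 - 9462} = \frac{1}{-9524} = - \frac{1}{9524} \approx -0.000105$)
$a + c = - \frac{81189}{13532} - \frac{1}{9524} = - \frac{48328598}{8054923}$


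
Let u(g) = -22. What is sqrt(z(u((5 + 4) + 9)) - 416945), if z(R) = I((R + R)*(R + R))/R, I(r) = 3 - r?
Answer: I*sqrt(201758854)/22 ≈ 645.64*I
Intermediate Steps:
z(R) = (3 - 4*R**2)/R (z(R) = (3 - (R + R)*(R + R))/R = (3 - 2*R*2*R)/R = (3 - 4*R**2)/R)
sqrt(z(u((5 + 4) + 9)) - 416945) = sqrt((-4*(-22) + 3/(-22)) - 416945) = sqrt((88 + 3*(-1/22)) - 416945) = sqrt((88 - 3/22) - 416945) = sqrt(1933/22 - 416945) = sqrt(-9170857/22) = I*sqrt(201758854)/22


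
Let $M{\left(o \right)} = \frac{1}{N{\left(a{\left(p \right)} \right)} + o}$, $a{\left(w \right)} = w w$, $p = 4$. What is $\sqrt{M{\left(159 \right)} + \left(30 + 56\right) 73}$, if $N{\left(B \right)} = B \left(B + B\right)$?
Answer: $\frac{\sqrt{2826613669}}{671} \approx 79.234$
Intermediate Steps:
$a{\left(w \right)} = w^{2}$
$N{\left(B \right)} = 2 B^{2}$ ($N{\left(B \right)} = B 2 B = 2 B^{2}$)
$M{\left(o \right)} = \frac{1}{512 + o}$ ($M{\left(o \right)} = \frac{1}{2 \left(4^{2}\right)^{2} + o} = \frac{1}{2 \cdot 16^{2} + o} = \frac{1}{2 \cdot 256 + o} = \frac{1}{512 + o}$)
$\sqrt{M{\left(159 \right)} + \left(30 + 56\right) 73} = \sqrt{\frac{1}{512 + 159} + \left(30 + 56\right) 73} = \sqrt{\frac{1}{671} + 86 \cdot 73} = \sqrt{\frac{1}{671} + 6278} = \sqrt{\frac{4212539}{671}} = \frac{\sqrt{2826613669}}{671}$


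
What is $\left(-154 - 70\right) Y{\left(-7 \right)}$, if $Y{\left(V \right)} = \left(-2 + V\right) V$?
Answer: $-14112$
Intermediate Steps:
$Y{\left(V \right)} = V \left(-2 + V\right)$
$\left(-154 - 70\right) Y{\left(-7 \right)} = \left(-154 - 70\right) \left(- 7 \left(-2 - 7\right)\right) = - 224 \left(\left(-7\right) \left(-9\right)\right) = \left(-224\right) 63 = -14112$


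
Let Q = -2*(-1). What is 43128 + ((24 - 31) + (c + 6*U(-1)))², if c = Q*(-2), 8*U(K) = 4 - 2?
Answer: 172873/4 ≈ 43218.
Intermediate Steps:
Q = 2
U(K) = ¼ (U(K) = (4 - 2)/8 = (⅛)*2 = ¼)
c = -4 (c = 2*(-2) = -4)
43128 + ((24 - 31) + (c + 6*U(-1)))² = 43128 + ((24 - 31) + (-4 + 6*(¼)))² = 43128 + (-7 + (-4 + 3/2))² = 43128 + (-7 - 5/2)² = 43128 + (-19/2)² = 43128 + 361/4 = 172873/4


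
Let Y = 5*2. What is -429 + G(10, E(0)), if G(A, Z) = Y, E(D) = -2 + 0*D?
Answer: -419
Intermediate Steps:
E(D) = -2 (E(D) = -2 + 0 = -2)
Y = 10
G(A, Z) = 10
-429 + G(10, E(0)) = -429 + 10 = -419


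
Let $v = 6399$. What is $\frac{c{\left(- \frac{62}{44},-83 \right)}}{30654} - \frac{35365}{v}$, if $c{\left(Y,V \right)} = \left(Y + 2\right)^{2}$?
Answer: $- \frac{4484555677}{811444392} \approx -5.5266$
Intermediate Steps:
$c{\left(Y,V \right)} = \left(2 + Y\right)^{2}$
$\frac{c{\left(- \frac{62}{44},-83 \right)}}{30654} - \frac{35365}{v} = \frac{\left(2 - \frac{62}{44}\right)^{2}}{30654} - \frac{35365}{6399} = \left(2 - \frac{31}{22}\right)^{2} \cdot \frac{1}{30654} - \frac{35365}{6399} = \left(\frac{13}{22}\right)^{2} \cdot \frac{1}{30654} - \frac{35365}{6399} = \frac{169}{484} \cdot \frac{1}{30654} - \frac{35365}{6399} = \frac{13}{1141272} - \frac{35365}{6399} = - \frac{4484555677}{811444392}$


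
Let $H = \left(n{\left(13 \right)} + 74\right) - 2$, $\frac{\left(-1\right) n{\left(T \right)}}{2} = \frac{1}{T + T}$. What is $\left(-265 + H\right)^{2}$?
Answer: $\frac{6300100}{169} \approx 37279.0$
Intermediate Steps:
$n{\left(T \right)} = - \frac{1}{T}$ ($n{\left(T \right)} = - \frac{2}{T + T} = - \frac{2}{2 T} = - 2 \frac{1}{2 T} = - \frac{1}{T}$)
$H = \frac{935}{13}$ ($H = \left(- \frac{1}{13} + 74\right) - 2 = \frac{961}{13} - 2 = \frac{935}{13} \approx 71.923$)
$\left(-265 + H\right)^{2} = \left(-265 + \frac{935}{13}\right)^{2} = \left(- \frac{2510}{13}\right)^{2} = \frac{6300100}{169}$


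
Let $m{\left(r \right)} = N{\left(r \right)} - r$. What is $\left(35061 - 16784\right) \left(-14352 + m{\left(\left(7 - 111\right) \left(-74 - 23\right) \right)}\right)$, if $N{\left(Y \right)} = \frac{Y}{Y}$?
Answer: $-446671603$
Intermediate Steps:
$N{\left(Y \right)} = 1$
$m{\left(r \right)} = 1 - r$
$\left(35061 - 16784\right) \left(-14352 + m{\left(\left(7 - 111\right) \left(-74 - 23\right) \right)}\right) = \left(35061 - 16784\right) \left(-14352 + \left(1 - \left(7 - 111\right) \left(-74 - 23\right)\right)\right) = 18277 \left(-14352 + \left(1 - \left(-104\right) \left(-97\right)\right)\right) = 18277 \left(-14352 + \left(1 - 10088\right)\right) = 18277 \left(-14352 - 10087\right) = 18277 \left(-24439\right) = -446671603$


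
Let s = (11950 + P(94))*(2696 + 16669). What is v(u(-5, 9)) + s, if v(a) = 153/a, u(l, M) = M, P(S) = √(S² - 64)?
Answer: 231411767 + 38730*√2193 ≈ 2.3323e+8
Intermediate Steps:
P(S) = √(-64 + S²)
s = 231411750 + 38730*√2193 (s = (11950 + √(-64 + 94²))*(2696 + 16669) = (11950 + √(-64 + 8836))*19365 = (11950 + √8772)*19365 = (11950 + 2*√2193)*19365 = 231411750 + 38730*√2193 ≈ 2.3323e+8)
v(u(-5, 9)) + s = 153/9 + (231411750 + 38730*√2193) = 153*(⅑) + (231411750 + 38730*√2193) = 17 + (231411750 + 38730*√2193) = 231411767 + 38730*√2193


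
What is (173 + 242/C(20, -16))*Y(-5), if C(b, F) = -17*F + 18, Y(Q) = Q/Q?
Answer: 25206/145 ≈ 173.83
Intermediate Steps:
Y(Q) = 1
C(b, F) = 18 - 17*F
(173 + 242/C(20, -16))*Y(-5) = (173 + 242/(18 - 17*(-16)))*1 = (173 + 242/(18 + 272))*1 = (173 + 242/290)*1 = (173 + 242*(1/290))*1 = (173 + 121/145)*1 = (25206/145)*1 = 25206/145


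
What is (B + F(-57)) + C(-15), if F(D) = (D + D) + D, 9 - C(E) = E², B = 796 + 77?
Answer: 486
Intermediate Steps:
B = 873
C(E) = 9 - E²
F(D) = 3*D (F(D) = 2*D + D = 3*D)
(B + F(-57)) + C(-15) = (873 + 3*(-57)) + (9 - 1*(-15)²) = (873 - 171) + (9 - 1*225) = 702 + (9 - 225) = 702 - 216 = 486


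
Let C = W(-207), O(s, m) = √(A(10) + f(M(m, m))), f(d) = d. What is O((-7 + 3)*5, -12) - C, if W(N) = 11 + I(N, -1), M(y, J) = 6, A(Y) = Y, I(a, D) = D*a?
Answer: -214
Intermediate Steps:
W(N) = 11 - N
O(s, m) = 4 (O(s, m) = √(10 + 6) = √16 = 4)
C = 218 (C = 11 - 1*(-207) = 11 + 207 = 218)
O((-7 + 3)*5, -12) - C = 4 - 1*218 = 4 - 218 = -214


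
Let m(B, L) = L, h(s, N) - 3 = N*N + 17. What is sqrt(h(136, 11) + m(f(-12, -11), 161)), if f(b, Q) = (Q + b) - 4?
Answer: sqrt(302) ≈ 17.378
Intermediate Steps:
h(s, N) = 20 + N**2 (h(s, N) = 3 + (N*N + 17) = 3 + (N**2 + 17) = 3 + (17 + N**2) = 20 + N**2)
f(b, Q) = -4 + Q + b
sqrt(h(136, 11) + m(f(-12, -11), 161)) = sqrt((20 + 11**2) + 161) = sqrt((20 + 121) + 161) = sqrt(141 + 161) = sqrt(302)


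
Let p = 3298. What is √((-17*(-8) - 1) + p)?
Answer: √3433 ≈ 58.592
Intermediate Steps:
√((-17*(-8) - 1) + p) = √((-17*(-8) - 1) + 3298) = √((136 - 1) + 3298) = √(135 + 3298) = √3433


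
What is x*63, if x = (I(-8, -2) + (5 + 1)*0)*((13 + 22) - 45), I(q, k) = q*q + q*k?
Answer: -50400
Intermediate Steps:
I(q, k) = q² + k*q
x = -800 (x = (-8*(-2 - 8) + (5 + 1)*0)*((13 + 22) - 45) = (-8*(-10) + 6*0)*(35 - 45) = (80 + 0)*(-10) = 80*(-10) = -800)
x*63 = -800*63 = -50400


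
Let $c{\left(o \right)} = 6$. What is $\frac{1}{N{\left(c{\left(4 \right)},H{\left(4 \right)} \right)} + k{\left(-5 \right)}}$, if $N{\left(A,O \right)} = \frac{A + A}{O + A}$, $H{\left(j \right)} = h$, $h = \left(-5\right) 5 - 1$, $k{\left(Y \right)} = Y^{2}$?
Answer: $\frac{5}{122} \approx 0.040984$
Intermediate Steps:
$h = -26$ ($h = -25 - 1 = -26$)
$H{\left(j \right)} = -26$
$N{\left(A,O \right)} = \frac{2 A}{A + O}$
$\frac{1}{N{\left(c{\left(4 \right)},H{\left(4 \right)} \right)} + k{\left(-5 \right)}} = \frac{1}{2 \cdot 6 \frac{1}{6 - 26} + \left(-5\right)^{2}} = \frac{1}{2 \cdot 6 \frac{1}{-20} + 25} = \frac{1}{2 \cdot 6 \left(- \frac{1}{20}\right) + 25} = \frac{1}{- \frac{3}{5} + 25} = \frac{1}{\frac{122}{5}} = \frac{5}{122}$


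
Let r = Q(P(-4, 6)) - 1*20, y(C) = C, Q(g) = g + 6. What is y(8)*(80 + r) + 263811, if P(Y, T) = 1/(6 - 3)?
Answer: 793025/3 ≈ 2.6434e+5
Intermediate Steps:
P(Y, T) = ⅓ (P(Y, T) = 1/3 = ⅓)
Q(g) = 6 + g
r = -41/3 (r = (6 + ⅓) - 1*20 = 19/3 - 20 = -41/3 ≈ -13.667)
y(8)*(80 + r) + 263811 = 8*(80 - 41/3) + 263811 = 8*(199/3) + 263811 = 1592/3 + 263811 = 793025/3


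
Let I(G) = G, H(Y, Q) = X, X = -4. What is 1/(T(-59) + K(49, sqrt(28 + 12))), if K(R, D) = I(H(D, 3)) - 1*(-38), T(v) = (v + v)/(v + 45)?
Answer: 7/297 ≈ 0.023569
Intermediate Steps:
H(Y, Q) = -4
T(v) = 2*v/(45 + v) (T(v) = (2*v)/(45 + v) = 2*v/(45 + v))
K(R, D) = 34 (K(R, D) = -4 - 1*(-38) = -4 + 38 = 34)
1/(T(-59) + K(49, sqrt(28 + 12))) = 1/(2*(-59)/(45 - 59) + 34) = 1/(2*(-59)/(-14) + 34) = 1/(2*(-59)*(-1/14) + 34) = 1/(59/7 + 34) = 1/(297/7) = 7/297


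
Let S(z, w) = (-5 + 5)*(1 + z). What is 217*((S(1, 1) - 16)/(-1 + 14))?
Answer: -3472/13 ≈ -267.08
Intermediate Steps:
S(z, w) = 0 (S(z, w) = 0*(1 + z) = 0)
217*((S(1, 1) - 16)/(-1 + 14)) = 217*((0 - 16)/(-1 + 14)) = 217*(-16/13) = -3472/13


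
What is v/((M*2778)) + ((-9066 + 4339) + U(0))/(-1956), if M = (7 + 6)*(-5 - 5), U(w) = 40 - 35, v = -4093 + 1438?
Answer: 9502757/3924388 ≈ 2.4215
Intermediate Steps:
v = -2655
U(w) = 5
M = -130 (M = 13*(-10) = -130)
v/((M*2778)) + ((-9066 + 4339) + U(0))/(-1956) = -2655/((-130*2778)) + ((-9066 + 4339) + 5)/(-1956) = -2655/(-361140) + (-4727 + 5)*(-1/1956) = -2655*(-1/361140) - 4722*(-1/1956) = 177/24076 + 787/326 = 9502757/3924388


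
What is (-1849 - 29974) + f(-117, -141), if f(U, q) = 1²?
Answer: -31822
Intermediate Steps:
f(U, q) = 1
(-1849 - 29974) + f(-117, -141) = (-1849 - 29974) + 1 = -31823 + 1 = -31822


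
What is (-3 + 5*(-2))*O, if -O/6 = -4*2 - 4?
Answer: -936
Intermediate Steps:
O = 72 (O = -6*(-4*2 - 4) = -6*(-8 - 4) = -6*(-12) = 72)
(-3 + 5*(-2))*O = (-3 + 5*(-2))*72 = (-3 - 10)*72 = -13*72 = -936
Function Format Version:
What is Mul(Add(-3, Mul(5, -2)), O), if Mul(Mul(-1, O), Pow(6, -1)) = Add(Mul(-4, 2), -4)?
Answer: -936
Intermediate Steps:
O = 72 (O = Mul(-6, Add(Mul(-4, 2), -4)) = Mul(-6, Add(-8, -4)) = Mul(-6, -12) = 72)
Mul(Add(-3, Mul(5, -2)), O) = Mul(Add(-3, Mul(5, -2)), 72) = Mul(Add(-3, -10), 72) = Mul(-13, 72) = -936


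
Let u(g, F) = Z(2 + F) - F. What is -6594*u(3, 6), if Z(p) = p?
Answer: -13188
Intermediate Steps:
u(g, F) = 2 (u(g, F) = (2 + F) - F = 2)
-6594*u(3, 6) = -6594*2 = -13188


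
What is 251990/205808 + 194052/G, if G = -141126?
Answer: -364592773/2420404984 ≈ -0.15063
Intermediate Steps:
251990/205808 + 194052/G = 251990/205808 + 194052/(-141126) = 251990*(1/205808) + 194052*(-1/141126) = 125995/102904 - 32342/23521 = -364592773/2420404984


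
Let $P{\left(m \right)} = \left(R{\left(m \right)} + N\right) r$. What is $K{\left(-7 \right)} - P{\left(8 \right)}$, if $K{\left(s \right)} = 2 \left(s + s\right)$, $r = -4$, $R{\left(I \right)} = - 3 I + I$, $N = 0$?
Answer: $-92$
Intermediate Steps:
$R{\left(I \right)} = - 2 I$
$K{\left(s \right)} = 4 s$ ($K{\left(s \right)} = 2 \cdot 2 s = 4 s$)
$P{\left(m \right)} = 8 m$ ($P{\left(m \right)} = \left(- 2 m + 0\right) \left(-4\right) = - 2 m \left(-4\right) = 8 m$)
$K{\left(-7 \right)} - P{\left(8 \right)} = 4 \left(-7\right) - 8 \cdot 8 = -28 - 64 = -92$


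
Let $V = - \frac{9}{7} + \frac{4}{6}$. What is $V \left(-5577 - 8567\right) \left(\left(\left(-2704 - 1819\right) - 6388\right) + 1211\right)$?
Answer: $- \frac{1783558400}{21} \approx -8.4931 \cdot 10^{7}$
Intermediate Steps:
$V = - \frac{13}{21}$ ($V = \left(-9\right) \frac{1}{7} + 4 \cdot \frac{1}{6} = - \frac{9}{7} + \frac{2}{3} = - \frac{13}{21} \approx -0.61905$)
$V \left(-5577 - 8567\right) \left(\left(\left(-2704 - 1819\right) - 6388\right) + 1211\right) = - \frac{13 \left(-5577 - 8567\right) \left(\left(\left(-2704 - 1819\right) - 6388\right) + 1211\right)}{21} = - \frac{13 \left(- 14144 \left(\left(-4523 - 6388\right) + 1211\right)\right)}{21} = - \frac{13 \left(- 14144 \left(-10911 + 1211\right)\right)}{21} = - \frac{13 \left(\left(-14144\right) \left(-9700\right)\right)}{21} = \left(- \frac{13}{21}\right) 137196800 = - \frac{1783558400}{21}$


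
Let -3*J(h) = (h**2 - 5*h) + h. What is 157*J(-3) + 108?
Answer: -991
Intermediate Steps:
J(h) = -h**2/3 + 4*h/3 (J(h) = -((h**2 - 5*h) + h)/3 = -(h**2 - 4*h)/3 = -h**2/3 + 4*h/3)
157*J(-3) + 108 = 157*((1/3)*(-3)*(4 - 1*(-3))) + 108 = 157*((1/3)*(-3)*(4 + 3)) + 108 = 157*((1/3)*(-3)*7) + 108 = 157*(-7) + 108 = -1099 + 108 = -991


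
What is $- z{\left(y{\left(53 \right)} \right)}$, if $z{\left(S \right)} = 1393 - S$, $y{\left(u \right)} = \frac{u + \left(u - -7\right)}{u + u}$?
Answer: $- \frac{147545}{106} \approx -1391.9$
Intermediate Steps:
$y{\left(u \right)} = \frac{7 + 2 u}{2 u}$ ($y{\left(u \right)} = \frac{u + \left(u + 7\right)}{2 u} = \left(u + \left(7 + u\right)\right) \frac{1}{2 u} = \left(7 + 2 u\right) \frac{1}{2 u} = \frac{7 + 2 u}{2 u}$)
$- z{\left(y{\left(53 \right)} \right)} = - (1393 - \frac{\frac{7}{2} + 53}{53}) = - (1393 - \frac{1}{53} \cdot \frac{113}{2}) = - (1393 - \frac{113}{106}) = \left(-1\right) \frac{147545}{106} = - \frac{147545}{106}$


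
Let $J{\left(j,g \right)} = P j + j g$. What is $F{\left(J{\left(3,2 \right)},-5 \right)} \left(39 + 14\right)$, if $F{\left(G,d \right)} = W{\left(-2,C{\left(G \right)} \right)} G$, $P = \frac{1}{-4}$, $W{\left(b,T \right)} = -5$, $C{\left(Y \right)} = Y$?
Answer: $- \frac{5565}{4} \approx -1391.3$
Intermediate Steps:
$P = - \frac{1}{4} \approx -0.25$
$J{\left(j,g \right)} = - \frac{j}{4} + g j$ ($J{\left(j,g \right)} = - \frac{j}{4} + j g = - \frac{j}{4} + g j$)
$F{\left(G,d \right)} = - 5 G$
$F{\left(J{\left(3,2 \right)},-5 \right)} \left(39 + 14\right) = - 5 \cdot 3 \left(- \frac{1}{4} + 2\right) \left(39 + 14\right) = - 5 \cdot 3 \cdot \frac{7}{4} \cdot 53 = \left(-5\right) \frac{21}{4} \cdot 53 = \left(- \frac{105}{4}\right) 53 = - \frac{5565}{4}$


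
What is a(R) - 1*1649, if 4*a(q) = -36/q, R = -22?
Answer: -36269/22 ≈ -1648.6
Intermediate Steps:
a(q) = -9/q (a(q) = (-36/q)/4 = -9/q)
a(R) - 1*1649 = -9/(-22) - 1*1649 = -9*(-1/22) - 1649 = 9/22 - 1649 = -36269/22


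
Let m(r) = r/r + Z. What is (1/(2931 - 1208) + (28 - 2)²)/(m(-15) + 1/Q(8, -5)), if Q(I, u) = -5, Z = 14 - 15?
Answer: -5823745/1723 ≈ -3380.0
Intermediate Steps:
Z = -1
m(r) = 0 (m(r) = r/r - 1 = 1 - 1 = 0)
(1/(2931 - 1208) + (28 - 2)²)/(m(-15) + 1/Q(8, -5)) = (1/(2931 - 1208) + (28 - 2)²)/(0 + 1/(-5)) = (1/1723 + 26²)/(0 - ⅕) = (1/1723 + 676)/(-⅕) = (1164749/1723)*(-5) = -5823745/1723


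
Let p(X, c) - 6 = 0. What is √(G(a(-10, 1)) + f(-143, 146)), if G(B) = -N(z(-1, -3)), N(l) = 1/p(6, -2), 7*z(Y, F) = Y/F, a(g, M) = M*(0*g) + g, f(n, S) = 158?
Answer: √5682/6 ≈ 12.563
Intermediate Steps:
p(X, c) = 6 (p(X, c) = 6 + 0 = 6)
a(g, M) = g (a(g, M) = M*0 + g = 0 + g = g)
z(Y, F) = Y/(7*F) (z(Y, F) = (Y/F)/7 = Y/(7*F))
N(l) = ⅙ (N(l) = 1/6 = ⅙)
G(B) = -⅙ (G(B) = -1*⅙ = -⅙)
√(G(a(-10, 1)) + f(-143, 146)) = √(-⅙ + 158) = √(947/6) = √5682/6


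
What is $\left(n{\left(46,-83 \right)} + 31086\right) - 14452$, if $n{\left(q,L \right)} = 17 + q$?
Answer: $16697$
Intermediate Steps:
$\left(n{\left(46,-83 \right)} + 31086\right) - 14452 = \left(\left(17 + 46\right) + 31086\right) - 14452 = \left(63 + 31086\right) - 14452 = 31149 - 14452 = 16697$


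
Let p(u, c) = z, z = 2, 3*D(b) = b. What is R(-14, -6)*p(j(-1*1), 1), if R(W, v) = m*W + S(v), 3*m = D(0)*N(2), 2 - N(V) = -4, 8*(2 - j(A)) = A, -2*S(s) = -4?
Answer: 4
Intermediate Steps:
S(s) = 2 (S(s) = -1/2*(-4) = 2)
j(A) = 2 - A/8
N(V) = 6 (N(V) = 2 - 1*(-4) = 2 + 4 = 6)
D(b) = b/3
m = 0 (m = (((1/3)*0)*6)/3 = (0*6)/3 = (1/3)*0 = 0)
R(W, v) = 2 (R(W, v) = 0*W + 2 = 0 + 2 = 2)
p(u, c) = 2
R(-14, -6)*p(j(-1*1), 1) = 2*2 = 4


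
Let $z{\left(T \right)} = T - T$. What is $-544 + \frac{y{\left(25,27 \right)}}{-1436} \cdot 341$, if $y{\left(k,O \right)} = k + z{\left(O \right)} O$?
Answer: $- \frac{789709}{1436} \approx -549.94$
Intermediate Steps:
$z{\left(T \right)} = 0$
$y{\left(k,O \right)} = k$ ($y{\left(k,O \right)} = k + 0 O = k + 0 = k$)
$-544 + \frac{y{\left(25,27 \right)}}{-1436} \cdot 341 = -544 + \frac{25}{-1436} \cdot 341 = -544 + 25 \left(- \frac{1}{1436}\right) 341 = -544 - \frac{8525}{1436} = - \frac{789709}{1436}$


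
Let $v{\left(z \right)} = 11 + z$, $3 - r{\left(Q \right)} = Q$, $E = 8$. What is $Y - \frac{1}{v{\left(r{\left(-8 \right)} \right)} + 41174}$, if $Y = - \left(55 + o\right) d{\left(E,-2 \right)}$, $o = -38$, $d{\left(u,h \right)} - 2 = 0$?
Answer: $- \frac{1400665}{41196} \approx -34.0$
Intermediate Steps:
$r{\left(Q \right)} = 3 - Q$
$d{\left(u,h \right)} = 2$ ($d{\left(u,h \right)} = 2 + 0 = 2$)
$Y = -34$ ($Y = - \left(55 - 38\right) 2 = - 17 \cdot 2 = \left(-1\right) 34 = -34$)
$Y - \frac{1}{v{\left(r{\left(-8 \right)} \right)} + 41174} = -34 - \frac{1}{\left(11 + \left(3 - -8\right)\right) + 41174} = -34 - \frac{1}{\left(11 + \left(3 + 8\right)\right) + 41174} = -34 - \frac{1}{\left(11 + 11\right) + 41174} = -34 - \frac{1}{22 + 41174} = -34 - \frac{1}{41196} = - \frac{1400665}{41196}$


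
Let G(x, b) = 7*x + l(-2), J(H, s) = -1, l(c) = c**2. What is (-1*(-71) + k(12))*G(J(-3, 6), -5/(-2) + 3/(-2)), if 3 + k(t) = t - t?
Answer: -204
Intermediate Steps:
k(t) = -3 (k(t) = -3 + (t - t) = -3 + 0 = -3)
G(x, b) = 4 + 7*x (G(x, b) = 7*x + (-2)**2 = 7*x + 4 = 4 + 7*x)
(-1*(-71) + k(12))*G(J(-3, 6), -5/(-2) + 3/(-2)) = (-1*(-71) - 3)*(4 + 7*(-1)) = (71 - 3)*(4 - 7) = 68*(-3) = -204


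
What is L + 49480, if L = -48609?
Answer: 871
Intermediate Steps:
L + 49480 = -48609 + 49480 = 871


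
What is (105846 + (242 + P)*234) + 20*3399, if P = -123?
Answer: 201672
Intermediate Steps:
(105846 + (242 + P)*234) + 20*3399 = (105846 + (242 - 123)*234) + 20*3399 = (105846 + 119*234) + 67980 = (105846 + 27846) + 67980 = 133692 + 67980 = 201672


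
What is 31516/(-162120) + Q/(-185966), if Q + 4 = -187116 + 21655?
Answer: 1310267584/1884300495 ≈ 0.69536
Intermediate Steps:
Q = -165465 (Q = -4 + (-187116 + 21655) = -4 - 165461 = -165465)
31516/(-162120) + Q/(-185966) = 31516/(-162120) - 165465/(-185966) = 31516*(-1/162120) - 165465*(-1/185966) = -7879/40530 + 165465/185966 = 1310267584/1884300495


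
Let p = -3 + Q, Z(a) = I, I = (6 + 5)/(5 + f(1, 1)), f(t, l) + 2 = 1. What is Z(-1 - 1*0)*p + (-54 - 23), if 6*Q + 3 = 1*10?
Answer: -1969/24 ≈ -82.042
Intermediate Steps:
f(t, l) = -1 (f(t, l) = -2 + 1 = -1)
I = 11/4 (I = (6 + 5)/(5 - 1) = 11/4 ≈ 2.7500)
Z(a) = 11/4
Q = 7/6 (Q = -½ + (1*10)/6 = -½ + (⅙)*10 = -½ + 5/3 = 7/6 ≈ 1.1667)
p = -11/6 (p = -3 + 7/6 = -11/6 ≈ -1.8333)
Z(-1 - 1*0)*p + (-54 - 23) = (11/4)*(-11/6) + (-54 - 23) = -121/24 - 77 = -1969/24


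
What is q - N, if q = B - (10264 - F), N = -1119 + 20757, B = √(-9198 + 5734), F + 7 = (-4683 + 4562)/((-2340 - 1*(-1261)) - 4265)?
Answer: -159833575/5344 + 2*I*√866 ≈ -29909.0 + 58.856*I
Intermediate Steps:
F = -37287/5344 (F = -7 + (-4683 + 4562)/((-2340 - 1*(-1261)) - 4265) = -7 - 121/((-2340 + 1261) - 4265) = -7 - 121/(-1079 - 4265) = -7 - 121/(-5344) = -7 - 121*(-1/5344) = -7 + 121/5344 = -37287/5344 ≈ -6.9774)
B = 2*I*√866 (B = √(-3464) = 2*I*√866 ≈ 58.856*I)
N = 19638
q = -54888103/5344 + 2*I*√866 (q = 2*I*√866 - (10264 - 1*(-37287/5344)) = 2*I*√866 - (10264 + 37287/5344) = 2*I*√866 - 1*54888103/5344 = 2*I*√866 - 54888103/5344 = -54888103/5344 + 2*I*√866 ≈ -10271.0 + 58.856*I)
q - N = (-54888103/5344 + 2*I*√866) - 1*19638 = (-54888103/5344 + 2*I*√866) - 19638 = -159833575/5344 + 2*I*√866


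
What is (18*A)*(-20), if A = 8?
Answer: -2880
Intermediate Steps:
(18*A)*(-20) = (18*8)*(-20) = 144*(-20) = -2880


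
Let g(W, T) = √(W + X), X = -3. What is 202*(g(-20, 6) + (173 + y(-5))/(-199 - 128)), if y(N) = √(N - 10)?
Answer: -34946/327 + 202*I*√23 - 202*I*√15/327 ≈ -106.87 + 966.37*I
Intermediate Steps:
y(N) = √(-10 + N)
g(W, T) = √(-3 + W) (g(W, T) = √(W - 3) = √(-3 + W))
202*(g(-20, 6) + (173 + y(-5))/(-199 - 128)) = 202*(√(-3 - 20) + (173 + √(-10 - 5))/(-199 - 128)) = 202*(√(-23) + (173 + √(-15))/(-327)) = 202*(I*√23 + (173 + I*√15)*(-1/327)) = 202*(I*√23 + (-173/327 - I*√15/327)) = 202*(-173/327 + I*√23 - I*√15/327) = -34946/327 + 202*I*√23 - 202*I*√15/327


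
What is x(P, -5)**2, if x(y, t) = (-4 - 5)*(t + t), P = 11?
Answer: 8100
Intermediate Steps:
x(y, t) = -18*t
x(P, -5)**2 = (-18*(-5))**2 = 90**2 = 8100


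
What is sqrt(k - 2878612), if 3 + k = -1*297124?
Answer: 7*I*sqrt(64811) ≈ 1782.1*I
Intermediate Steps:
k = -297127 (k = -3 - 1*297124 = -3 - 297124 = -297127)
sqrt(k - 2878612) = sqrt(-297127 - 2878612) = sqrt(-3175739) = 7*I*sqrt(64811)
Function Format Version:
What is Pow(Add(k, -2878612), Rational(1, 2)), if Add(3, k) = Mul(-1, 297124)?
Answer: Mul(7, I, Pow(64811, Rational(1, 2))) ≈ Mul(1782.1, I)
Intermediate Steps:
k = -297127 (k = Add(-3, Mul(-1, 297124)) = Add(-3, -297124) = -297127)
Pow(Add(k, -2878612), Rational(1, 2)) = Pow(Add(-297127, -2878612), Rational(1, 2)) = Pow(-3175739, Rational(1, 2)) = Mul(7, I, Pow(64811, Rational(1, 2)))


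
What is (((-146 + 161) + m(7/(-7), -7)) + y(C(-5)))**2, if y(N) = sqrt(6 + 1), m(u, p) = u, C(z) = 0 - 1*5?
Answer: (14 + sqrt(7))**2 ≈ 277.08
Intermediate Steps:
C(z) = -5 (C(z) = 0 - 5 = -5)
y(N) = sqrt(7)
(((-146 + 161) + m(7/(-7), -7)) + y(C(-5)))**2 = (((-146 + 161) + 7/(-7)) + sqrt(7))**2 = ((15 + 7*(-1/7)) + sqrt(7))**2 = ((15 - 1) + sqrt(7))**2 = (14 + sqrt(7))**2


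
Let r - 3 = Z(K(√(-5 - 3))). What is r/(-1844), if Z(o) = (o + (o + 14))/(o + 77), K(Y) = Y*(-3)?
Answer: -19225/11065844 + 210*I*√2/2766461 ≈ -0.0017373 + 0.00010735*I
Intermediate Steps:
K(Y) = -3*Y
Z(o) = (14 + 2*o)/(77 + o) (Z(o) = (o + (14 + o))/(77 + o) = (14 + 2*o)/(77 + o))
r = 3 + 2*(7 - 6*I*√2)/(77 - 6*I*√2) (r = 3 + 2*(7 - 3*√(-5 - 3))/(77 - 3*√(-5 - 3)) = 3 + 2*(7 - 6*I*√2)/(77 - 6*I*√2) ≈ 3.2036 - 0.19796*I)
r/(-1844) = (19225/6001 - 840*I*√2/6001)/(-1844) = (19225/6001 - 840*I*√2/6001)*(-1/1844) = -19225/11065844 + 210*I*√2/2766461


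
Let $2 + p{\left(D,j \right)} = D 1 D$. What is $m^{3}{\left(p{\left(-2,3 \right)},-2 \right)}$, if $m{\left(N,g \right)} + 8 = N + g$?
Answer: $-512$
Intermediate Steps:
$p{\left(D,j \right)} = -2 + D^{2}$ ($p{\left(D,j \right)} = -2 + D 1 D = -2 + D D = -2 + D^{2}$)
$m{\left(N,g \right)} = -8 + N + g$ ($m{\left(N,g \right)} = -8 + \left(N + g\right) = -8 + N + g$)
$m^{3}{\left(p{\left(-2,3 \right)},-2 \right)} = \left(-8 - \left(2 - \left(-2\right)^{2}\right) - 2\right)^{3} = \left(-8 + \left(-2 + 4\right) - 2\right)^{3} = \left(-8 + 2 - 2\right)^{3} = \left(-8\right)^{3} = -512$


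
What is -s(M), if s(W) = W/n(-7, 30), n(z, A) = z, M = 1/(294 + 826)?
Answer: 1/7840 ≈ 0.00012755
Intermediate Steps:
M = 1/1120 ≈ 0.00089286
s(W) = -W/7 (s(W) = W/(-7) = W*(-1/7) = -W/7)
-s(M) = -(-1)/(7*1120) = -1*(-1/7840) = 1/7840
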